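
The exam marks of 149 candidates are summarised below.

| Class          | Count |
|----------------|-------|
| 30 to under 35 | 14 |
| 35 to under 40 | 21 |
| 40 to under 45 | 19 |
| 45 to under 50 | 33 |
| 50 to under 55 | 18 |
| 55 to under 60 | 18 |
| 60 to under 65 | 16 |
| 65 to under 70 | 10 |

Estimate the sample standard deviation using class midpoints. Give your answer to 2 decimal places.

10.17

Midpoints: 32.5, 37.5, 42.5, 47.5, 52.5, 57.5, 62.5, 67.5
n = 149, Σfm = 7272.5, mean = 48.8087
Σfm² = 370281.25
Σf(m − x̄)² = Σfm² − (Σfm)²/n = 370281.25 − 7272.5²/149 = 15319.7987
Sample variance = 15319.7987 / 148 = 103.5122
Standard deviation = √103.5122 = 10.1741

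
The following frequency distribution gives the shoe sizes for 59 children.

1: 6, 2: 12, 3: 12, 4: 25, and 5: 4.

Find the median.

Cumulative frequencies: 6, 18, 30, 55, 59
n = 59, so the median is the value in position (n+1)/2 = 30.
Position 30 falls at value 3.

3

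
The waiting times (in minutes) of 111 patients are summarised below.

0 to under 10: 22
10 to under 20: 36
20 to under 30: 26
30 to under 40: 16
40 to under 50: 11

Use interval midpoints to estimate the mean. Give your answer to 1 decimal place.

Midpoints: 5, 15, 25, 35, 45
Σfm = 22×5 + 36×15 + 26×25 + 16×35 + 11×45 = 2355
n = Σf = 111
Mean = 2355 / 111 = 21.2162

21.2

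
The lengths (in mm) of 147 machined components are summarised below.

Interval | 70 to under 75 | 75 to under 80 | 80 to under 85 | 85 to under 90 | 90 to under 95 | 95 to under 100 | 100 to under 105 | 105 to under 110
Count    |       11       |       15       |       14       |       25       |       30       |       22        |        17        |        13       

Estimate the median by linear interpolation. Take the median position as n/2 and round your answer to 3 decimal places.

Cumulative frequencies: 11, 26, 40, 65, 95, 117, 134, 147
n = 147; position = n/2 = 73.5.
This falls in the class 90 to under 95: L = 90, F = 65, f = 30, h = 5.
Median ≈ 90 + ((73.5 − 65) / 30) × 5 = 91.4167

91.417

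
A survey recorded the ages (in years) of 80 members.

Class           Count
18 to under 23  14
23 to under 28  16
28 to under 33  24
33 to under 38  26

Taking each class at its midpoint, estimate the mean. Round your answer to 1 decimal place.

29.4

Midpoints: 20.5, 25.5, 30.5, 35.5
Σfm = 14×20.5 + 16×25.5 + 24×30.5 + 26×35.5 = 2350
n = Σf = 80
Mean = 2350 / 80 = 29.3750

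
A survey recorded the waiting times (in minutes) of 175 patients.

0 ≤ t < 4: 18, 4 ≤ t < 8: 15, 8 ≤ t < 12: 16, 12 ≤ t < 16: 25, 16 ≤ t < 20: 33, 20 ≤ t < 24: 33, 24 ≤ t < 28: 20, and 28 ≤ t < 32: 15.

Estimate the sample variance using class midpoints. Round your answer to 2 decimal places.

68.24

Midpoints: 2, 6, 10, 14, 18, 22, 26, 30
n = 175, Σfm = 2926, mean = 16.7200
Σfm² = 60796
Σf(m − x̄)² = Σfm² − (Σfm)²/n = 60796 − 2926²/175 = 11873.2800
Sample variance = 11873.2800 / 174 = 68.2372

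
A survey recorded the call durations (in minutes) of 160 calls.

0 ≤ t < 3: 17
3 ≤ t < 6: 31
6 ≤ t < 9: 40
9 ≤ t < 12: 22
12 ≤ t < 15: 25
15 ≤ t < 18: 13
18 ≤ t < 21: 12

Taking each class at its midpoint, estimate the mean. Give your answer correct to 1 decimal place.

Midpoints: 1.5, 4.5, 7.5, 10.5, 13.5, 16.5, 19.5
Σfm = 17×1.5 + 31×4.5 + 40×7.5 + 22×10.5 + 25×13.5 + 13×16.5 + 12×19.5 = 1482
n = Σf = 160
Mean = 1482 / 160 = 9.2625

9.3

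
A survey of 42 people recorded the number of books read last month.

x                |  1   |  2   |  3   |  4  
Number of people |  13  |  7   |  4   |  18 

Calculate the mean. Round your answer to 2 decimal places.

2.64

Values: 1, 2, 3, 4
Σfx = 13×1 + 7×2 + 4×3 + 18×4 = 111
n = Σf = 42
Mean = 111 / 42 = 2.6429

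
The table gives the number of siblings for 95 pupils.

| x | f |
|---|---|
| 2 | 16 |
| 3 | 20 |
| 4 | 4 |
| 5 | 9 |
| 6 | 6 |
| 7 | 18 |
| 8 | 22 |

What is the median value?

Cumulative frequencies: 16, 36, 40, 49, 55, 73, 95
n = 95, so the median is the value in position (n+1)/2 = 48.
Position 48 falls at value 5.

5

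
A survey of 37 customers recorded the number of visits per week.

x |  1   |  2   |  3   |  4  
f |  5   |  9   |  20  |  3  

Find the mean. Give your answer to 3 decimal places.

Values: 1, 2, 3, 4
Σfx = 5×1 + 9×2 + 20×3 + 3×4 = 95
n = Σf = 37
Mean = 95 / 37 = 2.5676

2.568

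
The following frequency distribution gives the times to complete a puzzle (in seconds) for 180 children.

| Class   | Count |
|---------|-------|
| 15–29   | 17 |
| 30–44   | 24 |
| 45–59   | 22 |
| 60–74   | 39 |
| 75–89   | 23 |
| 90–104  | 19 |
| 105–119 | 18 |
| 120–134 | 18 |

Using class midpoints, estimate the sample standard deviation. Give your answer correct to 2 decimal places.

Midpoints: 22, 37, 52, 67, 82, 97, 112, 127
n = 180, Σfm = 13050, mean = 72.5000
Σfm² = 1125180
Σf(m − x̄)² = Σfm² − (Σfm)²/n = 1125180 − 13050²/180 = 179055.0000
Sample variance = 179055.0000 / 179 = 1000.3073
Standard deviation = √1000.3073 = 31.6276

31.63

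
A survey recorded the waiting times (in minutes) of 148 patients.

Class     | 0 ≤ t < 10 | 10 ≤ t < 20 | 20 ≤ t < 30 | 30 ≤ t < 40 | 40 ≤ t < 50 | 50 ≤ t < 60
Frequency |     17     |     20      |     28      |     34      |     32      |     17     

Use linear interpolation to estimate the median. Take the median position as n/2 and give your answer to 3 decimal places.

Cumulative frequencies: 17, 37, 65, 99, 131, 148
n = 148; position = n/2 = 74.
This falls in the class 30 ≤ t < 40: L = 30, F = 65, f = 34, h = 10.
Median ≈ 30 + ((74 − 65) / 34) × 10 = 32.6471

32.647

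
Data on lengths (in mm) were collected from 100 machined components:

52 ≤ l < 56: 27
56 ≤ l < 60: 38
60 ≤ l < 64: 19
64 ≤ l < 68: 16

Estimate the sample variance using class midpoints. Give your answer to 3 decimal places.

Midpoints: 54, 58, 62, 66
n = 100, Σfm = 5896, mean = 58.9600
Σfm² = 349296
Σf(m − x̄)² = Σfm² − (Σfm)²/n = 349296 − 5896²/100 = 1667.8400
Sample variance = 1667.8400 / 99 = 16.8469

16.847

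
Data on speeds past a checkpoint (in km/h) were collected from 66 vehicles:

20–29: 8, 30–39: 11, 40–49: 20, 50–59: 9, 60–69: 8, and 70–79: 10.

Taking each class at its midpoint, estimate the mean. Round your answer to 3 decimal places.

48.742

Midpoints: 24.5, 34.5, 44.5, 54.5, 64.5, 74.5
Σfm = 8×24.5 + 11×34.5 + 20×44.5 + 9×54.5 + 8×64.5 + 10×74.5 = 3217
n = Σf = 66
Mean = 3217 / 66 = 48.7424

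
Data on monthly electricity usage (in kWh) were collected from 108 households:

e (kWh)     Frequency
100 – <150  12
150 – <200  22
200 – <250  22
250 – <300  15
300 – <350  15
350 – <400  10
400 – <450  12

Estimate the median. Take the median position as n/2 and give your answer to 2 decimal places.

245.45

Cumulative frequencies: 12, 34, 56, 71, 86, 96, 108
n = 108; position = n/2 = 54.
This falls in the class 200 – <250: L = 200, F = 34, f = 22, h = 50.
Median ≈ 200 + ((54 − 34) / 22) × 50 = 245.4545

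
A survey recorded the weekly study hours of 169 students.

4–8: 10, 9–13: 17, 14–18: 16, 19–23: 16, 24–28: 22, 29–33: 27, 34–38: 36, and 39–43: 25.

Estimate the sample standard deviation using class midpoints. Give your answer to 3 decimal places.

10.786

Midpoints: 6, 11, 16, 21, 26, 31, 36, 41
n = 169, Σfm = 4569, mean = 27.0355
Σfm² = 143069
Σf(m − x̄)² = Σfm² − (Σfm)²/n = 143069 − 4569²/169 = 19543.7870
Sample variance = 19543.7870 / 168 = 116.3321
Standard deviation = √116.3321 = 10.7857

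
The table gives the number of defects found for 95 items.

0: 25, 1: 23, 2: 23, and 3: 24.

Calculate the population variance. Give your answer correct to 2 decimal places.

1.28

Values: 0, 1, 2, 3
n = 95, Σfx = 141, mean = 1.4842
Σfx² = 331
Σf(x − x̄)² = Σfx² − (Σfx)²/n = 331 − 141²/95 = 121.7263
Population variance = 121.7263 / 95 = 1.2813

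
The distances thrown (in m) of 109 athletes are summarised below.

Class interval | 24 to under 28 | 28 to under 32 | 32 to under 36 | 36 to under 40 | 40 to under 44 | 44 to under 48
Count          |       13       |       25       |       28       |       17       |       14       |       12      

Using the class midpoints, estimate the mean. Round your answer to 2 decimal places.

Midpoints: 26, 30, 34, 38, 42, 46
Σfm = 13×26 + 25×30 + 28×34 + 17×38 + 14×42 + 12×46 = 3826
n = Σf = 109
Mean = 3826 / 109 = 35.1009

35.10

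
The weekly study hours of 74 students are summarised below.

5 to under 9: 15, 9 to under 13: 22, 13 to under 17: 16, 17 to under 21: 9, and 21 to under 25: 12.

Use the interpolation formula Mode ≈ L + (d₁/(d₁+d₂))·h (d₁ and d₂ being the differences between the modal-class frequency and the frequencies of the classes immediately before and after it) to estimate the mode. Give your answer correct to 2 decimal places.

Modal class: 9 to under 13 (highest frequency 22).
d₁ = 22 − 15 = 7, d₂ = 22 − 16 = 6
Mode ≈ 9 + (7/(7+6)) × 4 = 9 + 2.1538 = 11.1538

11.15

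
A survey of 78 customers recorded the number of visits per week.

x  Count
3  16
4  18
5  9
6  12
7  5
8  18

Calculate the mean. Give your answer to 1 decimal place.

5.3

Values: 3, 4, 5, 6, 7, 8
Σfx = 16×3 + 18×4 + 9×5 + 12×6 + 5×7 + 18×8 = 416
n = Σf = 78
Mean = 416 / 78 = 5.3333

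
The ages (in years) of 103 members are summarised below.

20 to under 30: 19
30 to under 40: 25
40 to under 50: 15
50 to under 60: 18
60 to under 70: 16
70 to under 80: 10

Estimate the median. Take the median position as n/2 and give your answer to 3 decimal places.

45.000

Cumulative frequencies: 19, 44, 59, 77, 93, 103
n = 103; position = n/2 = 51.5.
This falls in the class 40 to under 50: L = 40, F = 44, f = 15, h = 10.
Median ≈ 40 + ((51.5 − 44) / 15) × 10 = 45.0000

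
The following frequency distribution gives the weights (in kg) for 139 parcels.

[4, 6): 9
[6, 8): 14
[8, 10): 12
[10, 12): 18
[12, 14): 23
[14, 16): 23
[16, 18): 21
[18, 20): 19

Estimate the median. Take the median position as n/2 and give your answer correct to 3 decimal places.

Cumulative frequencies: 9, 23, 35, 53, 76, 99, 120, 139
n = 139; position = n/2 = 69.5.
This falls in the class [12, 14): L = 12, F = 53, f = 23, h = 2.
Median ≈ 12 + ((69.5 − 53) / 23) × 2 = 13.4348

13.435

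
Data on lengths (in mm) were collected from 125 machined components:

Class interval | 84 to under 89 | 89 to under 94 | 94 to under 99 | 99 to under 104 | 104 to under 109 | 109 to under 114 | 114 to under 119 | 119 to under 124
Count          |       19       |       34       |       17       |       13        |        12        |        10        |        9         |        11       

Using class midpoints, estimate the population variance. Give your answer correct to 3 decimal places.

124.166

Midpoints: 86.5, 91.5, 96.5, 101.5, 106.5, 111.5, 116.5, 121.5
n = 125, Σfm = 12492.5, mean = 99.9400
Σfm² = 1264021.25
Σf(m − x̄)² = Σfm² − (Σfm)²/n = 1264021.25 − 12492.5²/125 = 15520.8000
Population variance = 15520.8000 / 125 = 124.1664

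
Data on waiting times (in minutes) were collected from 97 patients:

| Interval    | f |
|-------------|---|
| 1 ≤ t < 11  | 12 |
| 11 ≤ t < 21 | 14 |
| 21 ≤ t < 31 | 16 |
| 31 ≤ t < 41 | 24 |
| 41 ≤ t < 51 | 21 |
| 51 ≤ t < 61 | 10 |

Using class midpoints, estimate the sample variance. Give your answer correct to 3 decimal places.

234.708

Midpoints: 6, 16, 26, 36, 46, 56
n = 97, Σfm = 3102, mean = 31.9794
Σfm² = 121732
Σf(m − x̄)² = Σfm² − (Σfm)²/n = 121732 − 3102²/97 = 22531.9588
Sample variance = 22531.9588 / 96 = 234.7079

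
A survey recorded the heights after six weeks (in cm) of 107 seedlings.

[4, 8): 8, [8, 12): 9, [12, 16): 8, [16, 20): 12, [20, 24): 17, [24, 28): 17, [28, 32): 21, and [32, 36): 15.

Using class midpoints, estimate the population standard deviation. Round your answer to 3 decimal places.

Midpoints: 6, 10, 14, 18, 22, 26, 30, 34
n = 107, Σfm = 2422, mean = 22.6355
Σfm² = 62604
Σf(m − x̄)² = Σfm² − (Σfm)²/n = 62604 − 2422²/107 = 7780.7850
Population variance = 7780.7850 / 107 = 72.7176
Standard deviation = √72.7176 = 8.5275

8.527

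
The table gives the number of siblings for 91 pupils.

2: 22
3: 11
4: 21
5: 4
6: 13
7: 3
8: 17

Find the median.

Cumulative frequencies: 22, 33, 54, 58, 71, 74, 91
n = 91, so the median is the value in position (n+1)/2 = 46.
Position 46 falls at value 4.

4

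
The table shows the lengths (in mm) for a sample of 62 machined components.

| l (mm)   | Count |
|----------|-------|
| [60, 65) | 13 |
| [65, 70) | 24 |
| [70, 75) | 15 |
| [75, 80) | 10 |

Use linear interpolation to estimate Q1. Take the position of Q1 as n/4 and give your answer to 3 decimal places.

65.521

Cumulative frequencies: 13, 37, 52, 62
n = 62; position = n/4 = 15.5.
This falls in the class [65, 70): L = 65, F = 13, f = 24, h = 5.
Lower quartile ≈ 65 + ((15.5 − 13) / 24) × 5 = 65.5208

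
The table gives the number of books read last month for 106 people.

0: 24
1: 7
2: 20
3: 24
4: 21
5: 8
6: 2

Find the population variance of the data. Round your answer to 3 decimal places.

Values: 0, 1, 2, 3, 4, 5, 6
n = 106, Σfx = 255, mean = 2.4057
Σfx² = 911
Σf(x − x̄)² = Σfx² − (Σfx)²/n = 911 − 255²/106 = 297.5566
Population variance = 297.5566 / 106 = 2.8071

2.807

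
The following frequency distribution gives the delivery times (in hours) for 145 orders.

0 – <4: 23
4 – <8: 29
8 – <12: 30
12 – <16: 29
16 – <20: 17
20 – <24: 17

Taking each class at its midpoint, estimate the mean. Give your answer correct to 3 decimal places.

11.076

Midpoints: 2, 6, 10, 14, 18, 22
Σfm = 23×2 + 29×6 + 30×10 + 29×14 + 17×18 + 17×22 = 1606
n = Σf = 145
Mean = 1606 / 145 = 11.0759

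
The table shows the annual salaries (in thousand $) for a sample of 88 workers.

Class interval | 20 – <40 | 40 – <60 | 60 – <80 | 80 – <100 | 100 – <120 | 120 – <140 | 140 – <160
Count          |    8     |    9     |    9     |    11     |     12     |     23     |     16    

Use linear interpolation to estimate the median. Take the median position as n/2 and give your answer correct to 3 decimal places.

111.667

Cumulative frequencies: 8, 17, 26, 37, 49, 72, 88
n = 88; position = n/2 = 44.
This falls in the class 100 – <120: L = 100, F = 37, f = 12, h = 20.
Median ≈ 100 + ((44 − 37) / 12) × 20 = 111.6667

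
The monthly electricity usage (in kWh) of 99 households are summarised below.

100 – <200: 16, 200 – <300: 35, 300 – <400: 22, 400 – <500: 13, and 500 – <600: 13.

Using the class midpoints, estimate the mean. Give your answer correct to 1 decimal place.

Midpoints: 150, 250, 350, 450, 550
Σfm = 16×150 + 35×250 + 22×350 + 13×450 + 13×550 = 31850
n = Σf = 99
Mean = 31850 / 99 = 321.7172

321.7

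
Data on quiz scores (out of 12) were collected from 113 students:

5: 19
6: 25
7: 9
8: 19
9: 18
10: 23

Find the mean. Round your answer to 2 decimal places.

7.54

Values: 5, 6, 7, 8, 9, 10
Σfx = 19×5 + 25×6 + 9×7 + 19×8 + 18×9 + 23×10 = 852
n = Σf = 113
Mean = 852 / 113 = 7.5398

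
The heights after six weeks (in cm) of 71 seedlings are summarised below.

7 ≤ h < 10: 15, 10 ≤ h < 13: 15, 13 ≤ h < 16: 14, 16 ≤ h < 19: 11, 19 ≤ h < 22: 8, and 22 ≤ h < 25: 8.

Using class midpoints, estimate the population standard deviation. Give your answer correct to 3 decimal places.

Midpoints: 8.5, 11.5, 14.5, 17.5, 20.5, 23.5
n = 71, Σfm = 1047.5, mean = 14.7535
Σfm² = 17159.75
Σf(m − x̄)² = Σfm² − (Σfm)²/n = 17159.75 − 1047.5²/71 = 1705.4366
Population variance = 1705.4366 / 71 = 24.0202
Standard deviation = √24.0202 = 4.9010

4.901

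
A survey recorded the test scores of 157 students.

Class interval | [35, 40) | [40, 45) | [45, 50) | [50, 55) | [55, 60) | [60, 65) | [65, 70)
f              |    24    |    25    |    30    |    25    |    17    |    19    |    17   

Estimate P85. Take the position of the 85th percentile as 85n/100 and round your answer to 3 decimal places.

63.276

Cumulative frequencies: 24, 49, 79, 104, 121, 140, 157
n = 157; position = 85n/100 = 133.45.
This falls in the class [60, 65): L = 60, F = 121, f = 19, h = 5.
85th percentile ≈ 60 + ((133.45 − 121) / 19) × 5 = 63.2763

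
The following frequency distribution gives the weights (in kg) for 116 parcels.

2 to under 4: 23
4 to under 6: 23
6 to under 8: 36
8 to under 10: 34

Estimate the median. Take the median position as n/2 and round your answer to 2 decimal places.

Cumulative frequencies: 23, 46, 82, 116
n = 116; position = n/2 = 58.
This falls in the class 6 to under 8: L = 6, F = 46, f = 36, h = 2.
Median ≈ 6 + ((58 − 46) / 36) × 2 = 6.6667

6.67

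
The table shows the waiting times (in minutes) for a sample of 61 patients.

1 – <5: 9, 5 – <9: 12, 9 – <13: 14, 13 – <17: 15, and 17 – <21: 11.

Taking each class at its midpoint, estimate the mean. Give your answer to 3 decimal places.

11.459

Midpoints: 3, 7, 11, 15, 19
Σfm = 9×3 + 12×7 + 14×11 + 15×15 + 11×19 = 699
n = Σf = 61
Mean = 699 / 61 = 11.4590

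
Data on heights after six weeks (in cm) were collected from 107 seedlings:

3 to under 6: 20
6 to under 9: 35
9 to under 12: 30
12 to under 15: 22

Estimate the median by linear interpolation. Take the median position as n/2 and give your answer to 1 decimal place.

8.9

Cumulative frequencies: 20, 55, 85, 107
n = 107; position = n/2 = 53.5.
This falls in the class 6 to under 9: L = 6, F = 20, f = 35, h = 3.
Median ≈ 6 + ((53.5 − 20) / 35) × 3 = 8.8714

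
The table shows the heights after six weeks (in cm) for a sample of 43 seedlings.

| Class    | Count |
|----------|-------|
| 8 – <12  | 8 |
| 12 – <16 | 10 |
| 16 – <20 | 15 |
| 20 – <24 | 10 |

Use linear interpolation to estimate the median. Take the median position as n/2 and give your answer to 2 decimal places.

Cumulative frequencies: 8, 18, 33, 43
n = 43; position = n/2 = 21.5.
This falls in the class 16 – <20: L = 16, F = 18, f = 15, h = 4.
Median ≈ 16 + ((21.5 − 18) / 15) × 4 = 16.9333

16.93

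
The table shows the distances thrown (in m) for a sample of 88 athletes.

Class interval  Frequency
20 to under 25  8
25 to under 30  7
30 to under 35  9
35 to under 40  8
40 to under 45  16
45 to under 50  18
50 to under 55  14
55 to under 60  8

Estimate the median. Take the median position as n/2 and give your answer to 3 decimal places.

43.750

Cumulative frequencies: 8, 15, 24, 32, 48, 66, 80, 88
n = 88; position = n/2 = 44.
This falls in the class 40 to under 45: L = 40, F = 32, f = 16, h = 5.
Median ≈ 40 + ((44 − 32) / 16) × 5 = 43.7500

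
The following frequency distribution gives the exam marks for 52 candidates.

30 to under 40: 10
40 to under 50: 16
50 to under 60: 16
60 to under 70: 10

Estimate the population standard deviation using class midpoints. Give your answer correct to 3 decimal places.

10.096

Midpoints: 35, 45, 55, 65
n = 52, Σfm = 2600, mean = 50.0000
Σfm² = 135300
Σf(m − x̄)² = Σfm² − (Σfm)²/n = 135300 − 2600²/52 = 5300.0000
Population variance = 5300.0000 / 52 = 101.9231
Standard deviation = √101.9231 = 10.0957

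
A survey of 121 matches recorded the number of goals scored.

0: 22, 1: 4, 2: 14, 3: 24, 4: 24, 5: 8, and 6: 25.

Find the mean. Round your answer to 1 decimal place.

3.2

Values: 0, 1, 2, 3, 4, 5, 6
Σfx = 22×0 + 4×1 + 14×2 + 24×3 + 24×4 + 8×5 + 25×6 = 390
n = Σf = 121
Mean = 390 / 121 = 3.2231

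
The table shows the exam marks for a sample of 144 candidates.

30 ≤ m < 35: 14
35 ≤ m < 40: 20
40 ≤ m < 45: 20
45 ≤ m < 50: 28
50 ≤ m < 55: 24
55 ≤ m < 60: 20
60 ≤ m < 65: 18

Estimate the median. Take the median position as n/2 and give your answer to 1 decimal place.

Cumulative frequencies: 14, 34, 54, 82, 106, 126, 144
n = 144; position = n/2 = 72.
This falls in the class 45 ≤ m < 50: L = 45, F = 54, f = 28, h = 5.
Median ≈ 45 + ((72 − 54) / 28) × 5 = 48.2143

48.2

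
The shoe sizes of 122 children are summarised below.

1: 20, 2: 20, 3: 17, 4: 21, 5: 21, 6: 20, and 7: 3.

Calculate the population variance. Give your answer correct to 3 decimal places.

3.171

Values: 1, 2, 3, 4, 5, 6, 7
n = 122, Σfx = 441, mean = 3.6148
Σfx² = 1981
Σf(x − x̄)² = Σfx² − (Σfx)²/n = 1981 − 441²/122 = 386.8934
Population variance = 386.8934 / 122 = 3.1713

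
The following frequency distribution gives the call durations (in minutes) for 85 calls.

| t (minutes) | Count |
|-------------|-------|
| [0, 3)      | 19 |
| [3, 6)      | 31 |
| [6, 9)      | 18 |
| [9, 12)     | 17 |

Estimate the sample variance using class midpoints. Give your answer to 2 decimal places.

9.88

Midpoints: 1.5, 4.5, 7.5, 10.5
n = 85, Σfm = 481.5, mean = 5.6647
Σfm² = 3557.25
Σf(m − x̄)² = Σfm² − (Σfm)²/n = 3557.25 − 481.5²/85 = 829.6941
Sample variance = 829.6941 / 84 = 9.8773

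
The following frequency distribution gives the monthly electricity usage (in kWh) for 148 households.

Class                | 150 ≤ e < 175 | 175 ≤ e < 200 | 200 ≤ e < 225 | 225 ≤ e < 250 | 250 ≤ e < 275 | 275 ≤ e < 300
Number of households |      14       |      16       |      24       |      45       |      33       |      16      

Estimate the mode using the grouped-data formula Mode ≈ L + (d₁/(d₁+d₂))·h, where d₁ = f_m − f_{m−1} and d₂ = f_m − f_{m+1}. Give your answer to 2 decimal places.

240.91

Modal class: 225 ≤ e < 250 (highest frequency 45).
d₁ = 45 − 24 = 21, d₂ = 45 − 33 = 12
Mode ≈ 225 + (21/(21+12)) × 25 = 225 + 15.9091 = 240.9091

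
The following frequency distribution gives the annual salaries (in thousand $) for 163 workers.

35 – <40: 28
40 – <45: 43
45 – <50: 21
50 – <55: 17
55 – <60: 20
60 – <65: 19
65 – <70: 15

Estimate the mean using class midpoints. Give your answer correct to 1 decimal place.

Midpoints: 37.5, 42.5, 47.5, 52.5, 57.5, 62.5, 67.5
Σfm = 28×37.5 + 43×42.5 + 21×47.5 + 17×52.5 + 20×57.5 + 19×62.5 + 15×67.5 = 8117.5
n = Σf = 163
Mean = 8117.5 / 163 = 49.8006

49.8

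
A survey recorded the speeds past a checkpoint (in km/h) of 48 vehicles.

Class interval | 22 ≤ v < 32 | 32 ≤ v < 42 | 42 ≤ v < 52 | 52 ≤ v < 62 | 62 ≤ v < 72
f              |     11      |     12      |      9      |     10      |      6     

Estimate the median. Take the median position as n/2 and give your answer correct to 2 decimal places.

43.11

Cumulative frequencies: 11, 23, 32, 42, 48
n = 48; position = n/2 = 24.
This falls in the class 42 ≤ v < 52: L = 42, F = 23, f = 9, h = 10.
Median ≈ 42 + ((24 − 23) / 9) × 10 = 43.1111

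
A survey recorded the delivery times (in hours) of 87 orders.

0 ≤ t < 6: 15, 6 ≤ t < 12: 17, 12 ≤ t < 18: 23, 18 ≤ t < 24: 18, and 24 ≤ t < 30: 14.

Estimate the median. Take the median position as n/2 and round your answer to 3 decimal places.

15.000

Cumulative frequencies: 15, 32, 55, 73, 87
n = 87; position = n/2 = 43.5.
This falls in the class 12 ≤ t < 18: L = 12, F = 32, f = 23, h = 6.
Median ≈ 12 + ((43.5 − 32) / 23) × 6 = 15.0000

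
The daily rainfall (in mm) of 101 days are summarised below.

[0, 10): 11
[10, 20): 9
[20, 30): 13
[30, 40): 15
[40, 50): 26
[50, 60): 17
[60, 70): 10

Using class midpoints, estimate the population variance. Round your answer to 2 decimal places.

Midpoints: 5, 15, 25, 35, 45, 55, 65
n = 101, Σfm = 3795, mean = 37.5743
Σfm² = 175125
Σf(m − x̄)² = Σfm² − (Σfm)²/n = 175125 − 3795²/101 = 32530.6931
Population variance = 32530.6931 / 101 = 322.0861

322.09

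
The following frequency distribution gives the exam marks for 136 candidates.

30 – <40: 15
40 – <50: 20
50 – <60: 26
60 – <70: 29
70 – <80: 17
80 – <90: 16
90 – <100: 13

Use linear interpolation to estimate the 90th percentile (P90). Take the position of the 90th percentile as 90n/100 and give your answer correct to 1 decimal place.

Cumulative frequencies: 15, 35, 61, 90, 107, 123, 136
n = 136; position = 90n/100 = 122.4.
This falls in the class 80 – <90: L = 80, F = 107, f = 16, h = 10.
90th percentile ≈ 80 + ((122.4 − 107) / 16) × 10 = 89.6250

89.6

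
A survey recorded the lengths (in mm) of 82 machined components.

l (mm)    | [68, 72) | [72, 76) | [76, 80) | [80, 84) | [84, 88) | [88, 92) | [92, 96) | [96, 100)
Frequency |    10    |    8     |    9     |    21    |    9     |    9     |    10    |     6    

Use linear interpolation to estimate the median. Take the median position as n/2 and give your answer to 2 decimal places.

Cumulative frequencies: 10, 18, 27, 48, 57, 66, 76, 82
n = 82; position = n/2 = 41.
This falls in the class [80, 84): L = 80, F = 27, f = 21, h = 4.
Median ≈ 80 + ((41 − 27) / 21) × 4 = 82.6667

82.67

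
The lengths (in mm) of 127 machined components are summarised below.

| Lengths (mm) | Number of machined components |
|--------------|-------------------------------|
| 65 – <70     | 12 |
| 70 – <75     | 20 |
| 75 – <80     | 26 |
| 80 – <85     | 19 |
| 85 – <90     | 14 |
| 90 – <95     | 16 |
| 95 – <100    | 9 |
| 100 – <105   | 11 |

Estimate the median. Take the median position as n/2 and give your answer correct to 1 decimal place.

Cumulative frequencies: 12, 32, 58, 77, 91, 107, 116, 127
n = 127; position = n/2 = 63.5.
This falls in the class 80 – <85: L = 80, F = 58, f = 19, h = 5.
Median ≈ 80 + ((63.5 − 58) / 19) × 5 = 81.4474

81.4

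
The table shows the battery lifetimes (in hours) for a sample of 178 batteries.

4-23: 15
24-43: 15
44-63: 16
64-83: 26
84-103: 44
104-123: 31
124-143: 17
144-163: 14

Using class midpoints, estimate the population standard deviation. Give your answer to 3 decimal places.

Midpoints: 13.5, 33.5, 53.5, 73.5, 93.5, 113.5, 133.5, 153.5
n = 178, Σfm = 15523, mean = 87.2079
Σfm² = 1622680.5
Σf(m − x̄)² = Σfm² − (Σfm)²/n = 1622680.5 − 15523²/178 = 268952.8090
Population variance = 268952.8090 / 178 = 1510.9708
Standard deviation = √1510.9708 = 38.8712

38.871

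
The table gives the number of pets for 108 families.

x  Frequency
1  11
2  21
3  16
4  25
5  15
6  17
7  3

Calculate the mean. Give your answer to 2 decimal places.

3.69

Values: 1, 2, 3, 4, 5, 6, 7
Σfx = 11×1 + 21×2 + 16×3 + 25×4 + 15×5 + 17×6 + 3×7 = 399
n = Σf = 108
Mean = 399 / 108 = 3.6944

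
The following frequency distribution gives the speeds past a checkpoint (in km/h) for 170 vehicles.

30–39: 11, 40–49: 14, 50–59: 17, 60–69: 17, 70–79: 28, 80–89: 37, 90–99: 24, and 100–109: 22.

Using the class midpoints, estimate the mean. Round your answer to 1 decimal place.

75.3

Midpoints: 34.5, 44.5, 54.5, 64.5, 74.5, 84.5, 94.5, 104.5
Σfm = 11×34.5 + 14×44.5 + 17×54.5 + 17×64.5 + 28×74.5 + 37×84.5 + 24×94.5 + 22×104.5 = 12805
n = Σf = 170
Mean = 12805 / 170 = 75.3235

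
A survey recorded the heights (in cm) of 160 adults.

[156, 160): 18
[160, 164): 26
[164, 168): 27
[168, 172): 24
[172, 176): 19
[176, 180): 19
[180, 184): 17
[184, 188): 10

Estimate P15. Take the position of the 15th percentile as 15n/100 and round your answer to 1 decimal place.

160.9

Cumulative frequencies: 18, 44, 71, 95, 114, 133, 150, 160
n = 160; position = 15n/100 = 24.
This falls in the class [160, 164): L = 160, F = 18, f = 26, h = 4.
15th percentile ≈ 160 + ((24 − 18) / 26) × 4 = 160.9231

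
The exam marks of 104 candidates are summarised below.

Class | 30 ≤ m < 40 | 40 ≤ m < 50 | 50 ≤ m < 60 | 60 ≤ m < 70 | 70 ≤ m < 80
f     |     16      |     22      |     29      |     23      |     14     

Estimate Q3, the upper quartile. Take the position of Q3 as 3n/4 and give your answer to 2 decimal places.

Cumulative frequencies: 16, 38, 67, 90, 104
n = 104; position = 3n/4 = 78.
This falls in the class 60 ≤ m < 70: L = 60, F = 67, f = 23, h = 10.
Upper quartile ≈ 60 + ((78 − 67) / 23) × 10 = 64.7826

64.78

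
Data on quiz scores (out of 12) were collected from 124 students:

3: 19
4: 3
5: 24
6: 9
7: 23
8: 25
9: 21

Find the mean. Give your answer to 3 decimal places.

6.395

Values: 3, 4, 5, 6, 7, 8, 9
Σfx = 19×3 + 3×4 + 24×5 + 9×6 + 23×7 + 25×8 + 21×9 = 793
n = Σf = 124
Mean = 793 / 124 = 6.3952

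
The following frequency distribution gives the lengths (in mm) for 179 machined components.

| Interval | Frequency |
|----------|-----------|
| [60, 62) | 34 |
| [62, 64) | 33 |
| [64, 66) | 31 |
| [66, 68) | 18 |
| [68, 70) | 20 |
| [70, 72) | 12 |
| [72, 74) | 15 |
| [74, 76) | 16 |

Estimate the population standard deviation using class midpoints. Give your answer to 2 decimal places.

4.52

Midpoints: 61, 63, 65, 67, 69, 71, 73, 75
n = 179, Σfm = 11901, mean = 66.4860
Σfm² = 794915
Σf(m − x̄)² = Σfm² − (Σfm)²/n = 794915 − 11901²/179 = 3664.7151
Population variance = 3664.7151 / 179 = 20.4733
Standard deviation = √20.4733 = 4.5247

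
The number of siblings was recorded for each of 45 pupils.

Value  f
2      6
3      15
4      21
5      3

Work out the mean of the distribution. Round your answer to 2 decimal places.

Values: 2, 3, 4, 5
Σfx = 6×2 + 15×3 + 21×4 + 3×5 = 156
n = Σf = 45
Mean = 156 / 45 = 3.4667

3.47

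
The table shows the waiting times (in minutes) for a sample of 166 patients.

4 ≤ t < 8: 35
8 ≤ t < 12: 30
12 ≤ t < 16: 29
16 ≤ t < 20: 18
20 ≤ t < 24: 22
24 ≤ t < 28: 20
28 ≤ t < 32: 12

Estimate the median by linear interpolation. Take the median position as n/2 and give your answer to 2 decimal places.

14.48

Cumulative frequencies: 35, 65, 94, 112, 134, 154, 166
n = 166; position = n/2 = 83.
This falls in the class 12 ≤ t < 16: L = 12, F = 65, f = 29, h = 4.
Median ≈ 12 + ((83 − 65) / 29) × 4 = 14.4828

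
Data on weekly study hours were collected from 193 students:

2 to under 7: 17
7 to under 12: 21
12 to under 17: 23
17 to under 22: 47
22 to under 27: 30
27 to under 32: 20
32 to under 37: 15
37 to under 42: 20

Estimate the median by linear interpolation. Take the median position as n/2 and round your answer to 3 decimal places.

Cumulative frequencies: 17, 38, 61, 108, 138, 158, 173, 193
n = 193; position = n/2 = 96.5.
This falls in the class 17 to under 22: L = 17, F = 61, f = 47, h = 5.
Median ≈ 17 + ((96.5 − 61) / 47) × 5 = 20.7766

20.777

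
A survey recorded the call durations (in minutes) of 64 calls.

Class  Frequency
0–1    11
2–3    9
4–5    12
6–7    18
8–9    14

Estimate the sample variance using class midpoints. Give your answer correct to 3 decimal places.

7.840

Midpoints: 0.5, 2.5, 4.5, 6.5, 8.5
n = 64, Σfm = 318, mean = 4.9688
Σfm² = 2074
Σf(m − x̄)² = Σfm² − (Σfm)²/n = 2074 − 318²/64 = 493.9375
Sample variance = 493.9375 / 63 = 7.8403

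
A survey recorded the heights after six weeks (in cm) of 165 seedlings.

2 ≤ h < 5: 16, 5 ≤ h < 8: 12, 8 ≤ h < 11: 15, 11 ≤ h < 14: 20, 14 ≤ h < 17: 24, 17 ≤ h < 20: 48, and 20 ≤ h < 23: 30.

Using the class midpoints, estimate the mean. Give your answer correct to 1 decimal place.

14.7

Midpoints: 3.5, 6.5, 9.5, 12.5, 15.5, 18.5, 21.5
Σfm = 16×3.5 + 12×6.5 + 15×9.5 + 20×12.5 + 24×15.5 + 48×18.5 + 30×21.5 = 2431.5
n = Σf = 165
Mean = 2431.5 / 165 = 14.7364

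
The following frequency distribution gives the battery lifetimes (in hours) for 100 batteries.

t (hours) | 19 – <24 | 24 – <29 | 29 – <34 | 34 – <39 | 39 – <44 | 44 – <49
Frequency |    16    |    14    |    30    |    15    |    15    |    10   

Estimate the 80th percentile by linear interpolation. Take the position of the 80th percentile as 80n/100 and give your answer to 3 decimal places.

40.667

Cumulative frequencies: 16, 30, 60, 75, 90, 100
n = 100; position = 80n/100 = 80.
This falls in the class 39 – <44: L = 39, F = 75, f = 15, h = 5.
80th percentile ≈ 39 + ((80 − 75) / 15) × 5 = 40.6667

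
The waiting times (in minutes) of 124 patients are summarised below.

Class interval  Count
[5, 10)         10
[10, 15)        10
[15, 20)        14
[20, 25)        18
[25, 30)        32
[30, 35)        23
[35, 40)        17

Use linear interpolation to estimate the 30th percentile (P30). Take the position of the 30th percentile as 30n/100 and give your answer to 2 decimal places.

Cumulative frequencies: 10, 20, 34, 52, 84, 107, 124
n = 124; position = 30n/100 = 37.2.
This falls in the class [20, 25): L = 20, F = 34, f = 18, h = 5.
30th percentile ≈ 20 + ((37.2 − 34) / 18) × 5 = 20.8889

20.89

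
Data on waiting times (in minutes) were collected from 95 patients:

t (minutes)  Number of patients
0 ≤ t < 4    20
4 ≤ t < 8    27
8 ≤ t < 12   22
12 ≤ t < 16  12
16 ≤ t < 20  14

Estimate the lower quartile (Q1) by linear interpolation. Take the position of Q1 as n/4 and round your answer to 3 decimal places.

Cumulative frequencies: 20, 47, 69, 81, 95
n = 95; position = n/4 = 23.75.
This falls in the class 4 ≤ t < 8: L = 4, F = 20, f = 27, h = 4.
Lower quartile ≈ 4 + ((23.75 − 20) / 27) × 4 = 4.5556

4.556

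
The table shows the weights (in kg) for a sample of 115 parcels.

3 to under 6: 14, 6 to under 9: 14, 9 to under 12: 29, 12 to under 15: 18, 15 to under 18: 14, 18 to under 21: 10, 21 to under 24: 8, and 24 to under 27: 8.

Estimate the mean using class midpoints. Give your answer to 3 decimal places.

13.265

Midpoints: 4.5, 7.5, 10.5, 13.5, 16.5, 19.5, 22.5, 25.5
Σfm = 14×4.5 + 14×7.5 + 29×10.5 + 18×13.5 + 14×16.5 + 10×19.5 + 8×22.5 + 8×25.5 = 1525.5
n = Σf = 115
Mean = 1525.5 / 115 = 13.2652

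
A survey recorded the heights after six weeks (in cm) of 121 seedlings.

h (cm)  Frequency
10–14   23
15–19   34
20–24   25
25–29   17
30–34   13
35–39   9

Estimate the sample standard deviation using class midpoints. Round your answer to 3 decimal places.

7.572

Midpoints: 12, 17, 22, 27, 32, 37
n = 121, Σfm = 2612, mean = 21.5868
Σfm² = 63264
Σf(m − x̄)² = Σfm² − (Σfm)²/n = 63264 − 2612²/121 = 6879.3388
Sample variance = 6879.3388 / 120 = 57.3278
Standard deviation = √57.3278 = 7.5715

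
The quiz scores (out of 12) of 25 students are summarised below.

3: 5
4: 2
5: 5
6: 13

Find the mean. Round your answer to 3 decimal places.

5.040

Values: 3, 4, 5, 6
Σfx = 5×3 + 2×4 + 5×5 + 13×6 = 126
n = Σf = 25
Mean = 126 / 25 = 5.0400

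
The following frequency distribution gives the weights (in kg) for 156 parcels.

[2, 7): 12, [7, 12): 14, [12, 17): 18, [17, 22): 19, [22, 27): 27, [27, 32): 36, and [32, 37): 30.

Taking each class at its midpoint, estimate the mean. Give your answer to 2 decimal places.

Midpoints: 4.5, 9.5, 14.5, 19.5, 24.5, 29.5, 34.5
Σfm = 12×4.5 + 14×9.5 + 18×14.5 + 19×19.5 + 27×24.5 + 36×29.5 + 30×34.5 = 3577
n = Σf = 156
Mean = 3577 / 156 = 22.9295

22.93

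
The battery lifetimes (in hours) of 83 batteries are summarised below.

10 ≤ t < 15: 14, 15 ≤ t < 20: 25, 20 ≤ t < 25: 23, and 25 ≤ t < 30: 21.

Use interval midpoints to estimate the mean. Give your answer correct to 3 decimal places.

Midpoints: 12.5, 17.5, 22.5, 27.5
Σfm = 14×12.5 + 25×17.5 + 23×22.5 + 21×27.5 = 1707.5
n = Σf = 83
Mean = 1707.5 / 83 = 20.5723

20.572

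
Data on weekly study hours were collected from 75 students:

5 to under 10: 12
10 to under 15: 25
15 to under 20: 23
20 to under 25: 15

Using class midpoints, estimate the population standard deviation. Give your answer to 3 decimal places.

Midpoints: 7.5, 12.5, 17.5, 22.5
n = 75, Σfm = 1142.5, mean = 15.2333
Σfm² = 19218.75
Σf(m − x̄)² = Σfm² − (Σfm)²/n = 19218.75 − 1142.5²/75 = 1814.6667
Population variance = 1814.6667 / 75 = 24.1956
Standard deviation = √24.1956 = 4.9189

4.919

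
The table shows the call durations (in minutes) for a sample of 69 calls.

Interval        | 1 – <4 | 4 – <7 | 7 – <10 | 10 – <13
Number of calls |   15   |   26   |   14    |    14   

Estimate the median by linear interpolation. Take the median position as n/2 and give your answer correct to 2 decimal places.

6.25

Cumulative frequencies: 15, 41, 55, 69
n = 69; position = n/2 = 34.5.
This falls in the class 4 – <7: L = 4, F = 15, f = 26, h = 3.
Median ≈ 4 + ((34.5 − 15) / 26) × 3 = 6.2500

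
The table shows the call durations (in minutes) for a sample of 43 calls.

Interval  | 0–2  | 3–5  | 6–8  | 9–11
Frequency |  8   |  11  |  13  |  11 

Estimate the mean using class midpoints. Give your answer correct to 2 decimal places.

Midpoints: 1, 4, 7, 10
Σfm = 8×1 + 11×4 + 13×7 + 11×10 = 253
n = Σf = 43
Mean = 253 / 43 = 5.8837

5.88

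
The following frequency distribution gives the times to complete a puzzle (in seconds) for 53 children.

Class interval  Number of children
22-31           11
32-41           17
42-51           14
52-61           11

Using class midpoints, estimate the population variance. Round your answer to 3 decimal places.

Midpoints: 26.5, 36.5, 46.5, 56.5
n = 53, Σfm = 2184.5, mean = 41.2170
Σfm² = 95759.25
Σf(m − x̄)² = Σfm² − (Σfm)²/n = 95759.25 − 2184.5²/53 = 5720.7547
Population variance = 5720.7547 / 53 = 107.9388

107.939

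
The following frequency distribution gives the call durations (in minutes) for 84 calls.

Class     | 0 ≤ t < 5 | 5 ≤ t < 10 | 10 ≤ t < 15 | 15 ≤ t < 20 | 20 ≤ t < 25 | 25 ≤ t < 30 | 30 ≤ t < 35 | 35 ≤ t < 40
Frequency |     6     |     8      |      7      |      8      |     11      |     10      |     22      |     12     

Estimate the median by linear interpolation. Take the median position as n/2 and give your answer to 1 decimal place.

Cumulative frequencies: 6, 14, 21, 29, 40, 50, 72, 84
n = 84; position = n/2 = 42.
This falls in the class 25 ≤ t < 30: L = 25, F = 40, f = 10, h = 5.
Median ≈ 25 + ((42 − 40) / 10) × 5 = 26.0000

26.0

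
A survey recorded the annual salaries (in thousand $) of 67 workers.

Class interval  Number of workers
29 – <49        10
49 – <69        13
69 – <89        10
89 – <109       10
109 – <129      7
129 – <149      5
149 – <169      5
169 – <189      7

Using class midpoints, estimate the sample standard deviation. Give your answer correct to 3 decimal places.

45.090

Midpoints: 39, 59, 79, 99, 119, 139, 159, 179
n = 67, Σfm = 6513, mean = 97.2090
Σfm² = 767307
Σf(m − x̄)² = Σfm² − (Σfm)²/n = 767307 − 6513²/67 = 134185.0746
Sample variance = 134185.0746 / 66 = 2033.1072
Standard deviation = √2033.1072 = 45.0900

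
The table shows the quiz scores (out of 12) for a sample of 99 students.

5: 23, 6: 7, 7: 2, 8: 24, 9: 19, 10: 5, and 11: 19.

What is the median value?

8

Cumulative frequencies: 23, 30, 32, 56, 75, 80, 99
n = 99, so the median is the value in position (n+1)/2 = 50.
Position 50 falls at value 8.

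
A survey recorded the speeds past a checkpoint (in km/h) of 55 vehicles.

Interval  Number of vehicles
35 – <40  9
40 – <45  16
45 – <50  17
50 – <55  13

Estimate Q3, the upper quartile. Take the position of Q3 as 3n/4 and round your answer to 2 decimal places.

Cumulative frequencies: 9, 25, 42, 55
n = 55; position = 3n/4 = 41.25.
This falls in the class 45 – <50: L = 45, F = 25, f = 17, h = 5.
Upper quartile ≈ 45 + ((41.25 − 25) / 17) × 5 = 49.7794

49.78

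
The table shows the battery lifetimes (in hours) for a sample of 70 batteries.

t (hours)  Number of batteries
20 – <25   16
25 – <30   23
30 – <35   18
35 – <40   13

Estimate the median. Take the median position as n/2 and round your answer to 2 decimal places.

Cumulative frequencies: 16, 39, 57, 70
n = 70; position = n/2 = 35.
This falls in the class 25 – <30: L = 25, F = 16, f = 23, h = 5.
Median ≈ 25 + ((35 − 16) / 23) × 5 = 29.1304

29.13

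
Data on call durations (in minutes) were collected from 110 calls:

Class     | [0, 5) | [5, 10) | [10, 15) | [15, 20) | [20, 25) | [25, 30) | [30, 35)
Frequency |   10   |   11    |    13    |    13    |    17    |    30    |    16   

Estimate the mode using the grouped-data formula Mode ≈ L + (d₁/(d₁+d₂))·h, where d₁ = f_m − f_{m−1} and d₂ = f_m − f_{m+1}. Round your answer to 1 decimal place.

27.4

Modal class: [25, 30) (highest frequency 30).
d₁ = 30 − 17 = 13, d₂ = 30 − 16 = 14
Mode ≈ 25 + (13/(13+14)) × 5 = 25 + 2.4074 = 27.4074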